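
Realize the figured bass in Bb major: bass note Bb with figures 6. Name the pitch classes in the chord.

The written figures 6 are shorthand for 6/3: the 3 is implied.
A third above Bb in this key is D.
A sixth above Bb in this key is G.
Together with the bass Bb, this spells G minor in first inversion.

Bb, D, G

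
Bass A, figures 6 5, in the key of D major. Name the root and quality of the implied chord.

F# minor seventh

The figures 6 5 indicate a seventh chord in first inversion.
In first inversion the root lies a sixth above the bass: a sixth above A in D major is F#.
The chord tones are A, C#, E, F#, giving F# minor seventh.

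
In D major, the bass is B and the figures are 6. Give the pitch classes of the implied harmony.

B, D, G

The written figures 6 are shorthand for 6/3: the 3 is implied.
A third above B in this key is D.
A sixth above B in this key is G.
Together with the bass B, this spells G major in first inversion.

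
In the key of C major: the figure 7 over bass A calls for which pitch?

Counting 6 letter steps above A lands on G; in C major, that letter is G.

G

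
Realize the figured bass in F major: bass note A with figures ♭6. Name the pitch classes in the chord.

A, C, Fb

The written figures ♭6 are shorthand for 6/3: the 3 is implied.
A third above A in this key is C.
A sixth above A in this key is F, lowered to Fb by the flat.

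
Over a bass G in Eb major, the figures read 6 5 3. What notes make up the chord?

A third above G in this key is Bb.
A fifth above G in this key is D.
A sixth above G in this key is Eb.
Together with the bass G, this spells Eb major seventh in first inversion.

G, Bb, D, Eb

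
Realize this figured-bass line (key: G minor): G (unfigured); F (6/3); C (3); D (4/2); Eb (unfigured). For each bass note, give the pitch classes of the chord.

G, Bb, D | F, A, D | C, Eb, G | D, Eb, G, Bb | Eb, G, Bb

G (5/3): G, Bb, D.
F (6/3): F, A, D.
C (5/3): C, Eb, G.
D (6/4/2): D, Eb, G, Bb.
Eb (5/3): Eb, G, Bb.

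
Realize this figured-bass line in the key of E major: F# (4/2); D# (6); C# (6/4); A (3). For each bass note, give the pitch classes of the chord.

F# (6/4/2): F#, G#, B, D#.
D# (6/3): D#, F#, B.
C# (6/4): C#, F#, A.
A (5/3): A, C#, E.

F#, G#, B, D# | D#, F#, B | C#, F#, A | A, C#, E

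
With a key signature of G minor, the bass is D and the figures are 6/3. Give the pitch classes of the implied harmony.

A third above D in this key is F.
A sixth above D in this key is Bb.
Together with the bass D, this spells Bb major in first inversion.

D, F, Bb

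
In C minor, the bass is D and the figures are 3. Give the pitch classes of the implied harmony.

D, F, Ab

The written figures 3 are shorthand for 5/3: the 5 is implied.
A third above D in this key is F.
A fifth above D in this key is Ab.
Together with the bass D, this spells D diminished in root position.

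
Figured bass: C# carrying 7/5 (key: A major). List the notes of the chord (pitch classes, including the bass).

The written figures 7/5 are shorthand for 7/5/3: the 3 is implied.
A third above C# in this key is E.
A fifth above C# in this key is G#.
A seventh above C# in this key is B.
Together with the bass C#, this spells C# minor seventh in root position.

C#, E, G#, B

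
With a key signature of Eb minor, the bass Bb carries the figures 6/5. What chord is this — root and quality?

Gb major seventh

The figures 6/5 indicate a seventh chord in first inversion.
In first inversion the root lies a sixth above the bass: a sixth above Bb in Eb minor is Gb.
The chord tones are Bb, Db, F, Gb, giving Gb major seventh.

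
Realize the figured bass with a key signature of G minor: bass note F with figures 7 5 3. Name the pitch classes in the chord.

A third above F in this key is A.
A fifth above F in this key is C.
A seventh above F in this key is Eb.
Together with the bass F, this spells F dominant seventh in root position.

F, A, C, Eb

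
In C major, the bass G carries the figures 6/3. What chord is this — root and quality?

The figures 6/3 indicate a triad in first inversion.
In first inversion the root lies a sixth above the bass: a sixth above G in C major is E.
The chord tones are G, B, E, giving E minor.

E minor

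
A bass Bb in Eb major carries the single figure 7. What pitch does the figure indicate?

Counting 6 letter steps above Bb lands on A; in Eb major, that letter is Ab.

Ab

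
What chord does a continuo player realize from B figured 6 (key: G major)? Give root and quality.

G major

The figures 6 indicate a triad in first inversion.
In first inversion the root lies a sixth above the bass: a sixth above B in G major is G.
The chord tones are B, D, G, giving G major.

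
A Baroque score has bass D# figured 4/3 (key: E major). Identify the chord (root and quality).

The figures 4/3 indicate a seventh chord in second inversion.
In second inversion the root lies a fourth above the bass: a fourth above D# in E major is G#.
The chord tones are D#, F#, G#, B, giving G# minor seventh.

G# minor seventh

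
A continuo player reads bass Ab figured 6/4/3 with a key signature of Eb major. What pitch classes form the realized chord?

A third above Ab in this key is C.
A fourth above Ab in this key is D.
A sixth above Ab in this key is F.
Together with the bass Ab, this spells D half-diminished seventh in second inversion.

Ab, C, D, F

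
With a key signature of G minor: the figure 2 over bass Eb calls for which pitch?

F

Counting 1 letter step above Eb lands on F; in G minor, that letter is F.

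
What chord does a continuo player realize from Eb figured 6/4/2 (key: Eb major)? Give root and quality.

The figures 6/4/2 indicate a seventh chord in third inversion.
In third inversion the root lies a second above the bass: a second above Eb in Eb major is F.
The chord tones are Eb, F, Ab, C, giving F minor seventh.

F minor seventh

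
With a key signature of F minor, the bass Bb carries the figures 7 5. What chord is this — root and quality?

Bb minor seventh

The figures 7 5 indicate a seventh chord in root position.
In root position the bass is the root, so the root is Bb.
The chord tones are Bb, Db, F, Ab, giving Bb minor seventh.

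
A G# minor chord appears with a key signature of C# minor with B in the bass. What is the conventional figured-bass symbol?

B is the third of G# minor, so the chord is in first inversion.
A triad in first inversion is figured 6/3, conventionally abbreviated 6.

6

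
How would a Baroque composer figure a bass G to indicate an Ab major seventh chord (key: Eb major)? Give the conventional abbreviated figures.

4/2

G is the seventh of Ab major seventh, so the chord is in third inversion.
A seventh chord in third inversion is figured 6/4/2, conventionally abbreviated 4/2.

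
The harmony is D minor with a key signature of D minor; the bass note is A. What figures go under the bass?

A is the fifth of D minor, so the chord is in second inversion.
A triad in second inversion is figured 6/4, conventionally abbreviated 6/4.

6/4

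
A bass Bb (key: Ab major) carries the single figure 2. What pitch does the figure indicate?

C

Counting 1 letter step above Bb lands on C; in Ab major, that letter is C.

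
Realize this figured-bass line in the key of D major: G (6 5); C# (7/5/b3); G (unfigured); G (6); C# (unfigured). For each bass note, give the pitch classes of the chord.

G, B, D, E | C#, Eb, G, B | G, B, D | G, B, E | C#, E, G

G (6/5/3): G, B, D, E.
C# (7/5/b3): C#, Eb, G, B.
G (5/3): G, B, D.
G (6/3): G, B, E.
C# (5/3): C#, E, G.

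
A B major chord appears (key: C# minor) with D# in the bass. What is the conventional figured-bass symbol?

6

D# is the third of B major, so the chord is in first inversion.
A triad in first inversion is figured 6/3, conventionally abbreviated 6.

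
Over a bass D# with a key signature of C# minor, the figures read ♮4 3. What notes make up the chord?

D#, F#, G, B

The written figures ♮4 3 are shorthand for 6/4/3: the 6 is implied.
A third above D# in this key is F#.
A fourth above D# in this key is G#, made natural (G) by the ♮ figure.
A sixth above D# in this key is B.
Together with the bass D#, this spells G augmented major seventh in second inversion.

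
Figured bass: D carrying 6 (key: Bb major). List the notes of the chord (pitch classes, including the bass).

The written figures 6 are shorthand for 6/3: the 3 is implied.
A third above D in this key is F.
A sixth above D in this key is Bb.
Together with the bass D, this spells Bb major in first inversion.

D, F, Bb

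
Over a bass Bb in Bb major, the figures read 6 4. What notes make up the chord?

Bb, Eb, G

A fourth above Bb in this key is Eb.
A sixth above Bb in this key is G.
Together with the bass Bb, this spells Eb major in second inversion.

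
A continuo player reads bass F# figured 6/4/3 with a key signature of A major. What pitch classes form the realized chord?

A third above F# in this key is A.
A fourth above F# in this key is B.
A sixth above F# in this key is D.
Together with the bass F#, this spells B minor seventh in second inversion.

F#, A, B, D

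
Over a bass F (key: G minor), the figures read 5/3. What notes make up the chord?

A third above F in this key is A.
A fifth above F in this key is C.
Together with the bass F, this spells F major in root position.

F, A, C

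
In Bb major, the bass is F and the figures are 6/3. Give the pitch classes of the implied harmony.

A third above F in this key is A.
A sixth above F in this key is D.
Together with the bass F, this spells D minor in first inversion.

F, A, D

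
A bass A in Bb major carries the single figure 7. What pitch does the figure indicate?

G

Counting 6 letter steps above A lands on G; in Bb major, that letter is G.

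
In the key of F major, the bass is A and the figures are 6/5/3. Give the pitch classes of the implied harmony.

A third above A in this key is C.
A fifth above A in this key is E.
A sixth above A in this key is F.
Together with the bass A, this spells F major seventh in first inversion.

A, C, E, F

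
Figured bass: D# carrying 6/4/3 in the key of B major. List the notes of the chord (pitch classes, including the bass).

D#, F#, G#, B

A third above D# in this key is F#.
A fourth above D# in this key is G#.
A sixth above D# in this key is B.
Together with the bass D#, this spells G# minor seventh in second inversion.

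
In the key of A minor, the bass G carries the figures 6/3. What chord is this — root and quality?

E minor

The figures 6/3 indicate a triad in first inversion.
In first inversion the root lies a sixth above the bass: a sixth above G in A minor is E.
The chord tones are G, B, E, giving E minor.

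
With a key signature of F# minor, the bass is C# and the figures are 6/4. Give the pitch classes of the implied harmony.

C#, F#, A

A fourth above C# in this key is F#.
A sixth above C# in this key is A.
Together with the bass C#, this spells F# minor in second inversion.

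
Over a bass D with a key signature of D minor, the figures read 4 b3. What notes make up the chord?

D, Fb, G, Bb

The written figures 4 b3 are shorthand for 6/4/3: the 6 is implied.
A third above D in this key is F, lowered to Fb by the flat.
A fourth above D in this key is G.
A sixth above D in this key is Bb.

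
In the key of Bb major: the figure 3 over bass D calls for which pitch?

Counting 2 letter steps above D lands on F; in Bb major, that letter is F.

F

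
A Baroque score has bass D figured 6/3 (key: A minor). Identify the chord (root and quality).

B diminished

The figures 6/3 indicate a triad in first inversion.
In first inversion the root lies a sixth above the bass: a sixth above D in A minor is B.
The chord tones are D, F, B, giving B diminished.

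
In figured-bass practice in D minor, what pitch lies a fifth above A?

Counting 4 letter steps above A lands on E; in D minor, that letter is E.

E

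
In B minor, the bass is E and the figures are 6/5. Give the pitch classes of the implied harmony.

The written figures 6/5 are shorthand for 6/5/3: the 3 is implied.
A third above E in this key is G.
A fifth above E in this key is B.
A sixth above E in this key is C#.
Together with the bass E, this spells C# half-diminished seventh in first inversion.

E, G, B, C#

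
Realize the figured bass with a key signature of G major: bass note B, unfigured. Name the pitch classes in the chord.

An unfigured bass implies 5/3.
A third above B in this key is D.
A fifth above B in this key is F#.
Together with the bass B, this spells B minor in root position.

B, D, F#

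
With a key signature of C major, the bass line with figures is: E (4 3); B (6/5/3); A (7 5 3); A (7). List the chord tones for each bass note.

E, G, A, C | B, D, F, G | A, C, E, G | A, C, E, G

E (6/4/3): E, G, A, C.
B (6/5/3): B, D, F, G.
A (7/5/3): A, C, E, G.
A (7/5/3): A, C, E, G.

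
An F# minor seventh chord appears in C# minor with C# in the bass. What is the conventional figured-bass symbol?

4/3

C# is the fifth of F# minor seventh, so the chord is in second inversion.
A seventh chord in second inversion is figured 6/4/3, conventionally abbreviated 4/3.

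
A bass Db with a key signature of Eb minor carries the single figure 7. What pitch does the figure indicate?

Counting 6 letter steps above Db lands on C; in Eb minor, that letter is Cb.

Cb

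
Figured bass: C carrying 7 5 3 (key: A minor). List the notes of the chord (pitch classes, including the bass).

C, E, G, B

A third above C in this key is E.
A fifth above C in this key is G.
A seventh above C in this key is B.
Together with the bass C, this spells C major seventh in root position.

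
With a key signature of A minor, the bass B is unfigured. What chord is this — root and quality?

B diminished

An unfigured bass indicates a triad in root position.
In root position the bass is the root, so the root is B.
The chord tones are B, D, F, giving B diminished.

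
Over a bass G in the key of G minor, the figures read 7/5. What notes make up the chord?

The written figures 7/5 are shorthand for 7/5/3: the 3 is implied.
A third above G in this key is Bb.
A fifth above G in this key is D.
A seventh above G in this key is F.
Together with the bass G, this spells G minor seventh in root position.

G, Bb, D, F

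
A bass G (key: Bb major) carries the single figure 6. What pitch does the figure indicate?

Eb

Counting 5 letter steps above G lands on E; in Bb major, that letter is Eb.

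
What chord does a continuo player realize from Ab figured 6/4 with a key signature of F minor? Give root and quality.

Db major

The figures 6/4 indicate a triad in second inversion.
In second inversion the root lies a fourth above the bass: a fourth above Ab in F minor is Db.
The chord tones are Ab, Db, F, giving Db major.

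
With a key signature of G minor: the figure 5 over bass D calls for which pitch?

Counting 4 letter steps above D lands on A; in G minor, that letter is A.

A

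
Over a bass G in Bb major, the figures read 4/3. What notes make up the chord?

G, Bb, C, Eb

The written figures 4/3 are shorthand for 6/4/3: the 6 is implied.
A third above G in this key is Bb.
A fourth above G in this key is C.
A sixth above G in this key is Eb.
Together with the bass G, this spells C minor seventh in second inversion.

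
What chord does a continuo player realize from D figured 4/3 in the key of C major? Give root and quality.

G dominant seventh

The figures 4/3 indicate a seventh chord in second inversion.
In second inversion the root lies a fourth above the bass: a fourth above D in C major is G.
The chord tones are D, F, G, B, giving G dominant seventh.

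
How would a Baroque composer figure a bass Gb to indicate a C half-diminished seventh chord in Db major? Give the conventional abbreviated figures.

4/3

Gb is the fifth of C half-diminished seventh, so the chord is in second inversion.
A seventh chord in second inversion is figured 6/4/3, conventionally abbreviated 4/3.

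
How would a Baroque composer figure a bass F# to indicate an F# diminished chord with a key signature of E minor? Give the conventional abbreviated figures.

F# is the root of F# diminished, so the chord is in root position.
A triad in root position is figured 5/3, conventionally abbreviated (no figures — root-position triad).

no figures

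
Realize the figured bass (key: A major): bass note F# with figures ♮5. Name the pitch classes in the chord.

F#, A, C

The written figures ♮5 are shorthand for 5/3: the 3 is implied.
A third above F# in this key is A.
A fifth above F# in this key is C#, made natural (C) by the ♮ figure.
Together with the bass F#, this spells F# diminished in root position.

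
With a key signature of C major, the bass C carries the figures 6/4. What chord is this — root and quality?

F major

The figures 6/4 indicate a triad in second inversion.
In second inversion the root lies a fourth above the bass: a fourth above C in C major is F.
The chord tones are C, F, A, giving F major.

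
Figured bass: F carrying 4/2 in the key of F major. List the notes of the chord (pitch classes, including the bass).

F, G, Bb, D

The written figures 4/2 are shorthand for 6/4/2: the 6 is implied.
A second above F in this key is G.
A fourth above F in this key is Bb.
A sixth above F in this key is D.
Together with the bass F, this spells G minor seventh in third inversion.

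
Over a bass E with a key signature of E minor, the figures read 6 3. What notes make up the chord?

A third above E in this key is G.
A sixth above E in this key is C.
Together with the bass E, this spells C major in first inversion.

E, G, C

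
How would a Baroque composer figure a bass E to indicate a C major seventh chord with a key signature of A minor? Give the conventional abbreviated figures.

6/5

E is the third of C major seventh, so the chord is in first inversion.
A seventh chord in first inversion is figured 6/5/3, conventionally abbreviated 6/5.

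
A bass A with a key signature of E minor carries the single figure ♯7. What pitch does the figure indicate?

Counting 6 letter steps above A lands on G; in E minor, that letter is G.
The #7 figure raises it a semitone, giving G#.

G#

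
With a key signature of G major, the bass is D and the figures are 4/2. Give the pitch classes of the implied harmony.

The written figures 4/2 are shorthand for 6/4/2: the 6 is implied.
A second above D in this key is E.
A fourth above D in this key is G.
A sixth above D in this key is B.
Together with the bass D, this spells E minor seventh in third inversion.

D, E, G, B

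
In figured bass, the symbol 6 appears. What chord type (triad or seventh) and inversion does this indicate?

triad, first inversion

6 is shorthand for 6/3.
Intervals of 6/3 above the bass form a triad; the bass is the third, so this is first inversion.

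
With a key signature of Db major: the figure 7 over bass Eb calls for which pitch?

Db

Counting 6 letter steps above Eb lands on D; in Db major, that letter is Db.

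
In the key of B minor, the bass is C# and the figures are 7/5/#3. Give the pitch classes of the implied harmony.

A third above C# in this key is E, raised to E# by the sharp.
A fifth above C# in this key is G.
A seventh above C# in this key is B.

C#, E#, G, B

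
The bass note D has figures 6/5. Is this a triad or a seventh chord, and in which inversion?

seventh chord, first inversion

6/5 is shorthand for 6/5/3.
Intervals of 6/5/3 above the bass form a seventh chord; the bass is the third, so this is first inversion.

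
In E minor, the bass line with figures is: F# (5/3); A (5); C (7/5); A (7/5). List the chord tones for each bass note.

F#, A, C | A, C, E | C, E, G, B | A, C, E, G

F# (5/3): F#, A, C.
A (5/3): A, C, E.
C (7/5/3): C, E, G, B.
A (7/5/3): A, C, E, G.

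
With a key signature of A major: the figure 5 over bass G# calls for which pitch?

Counting 4 letter steps above G# lands on D; in A major, that letter is D.

D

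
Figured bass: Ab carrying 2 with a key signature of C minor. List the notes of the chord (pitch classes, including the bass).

Ab, Bb, D, F

The written figures 2 are shorthand for 6/4/2: the 6/4 are implied.
A second above Ab in this key is Bb.
A fourth above Ab in this key is D.
A sixth above Ab in this key is F.
Together with the bass Ab, this spells Bb dominant seventh in third inversion.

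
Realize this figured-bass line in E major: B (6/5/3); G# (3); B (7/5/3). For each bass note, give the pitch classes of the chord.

B, D#, F#, G# | G#, B, D# | B, D#, F#, A

B (6/5/3): B, D#, F#, G#.
G# (5/3): G#, B, D#.
B (7/5/3): B, D#, F#, A.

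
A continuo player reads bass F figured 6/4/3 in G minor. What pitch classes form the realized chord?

A third above F in this key is A.
A fourth above F in this key is Bb.
A sixth above F in this key is D.
Together with the bass F, this spells Bb major seventh in second inversion.

F, A, Bb, D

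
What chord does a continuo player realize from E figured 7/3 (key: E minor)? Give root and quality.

E minor seventh

The figures 7/3 indicate a seventh chord in root position.
In root position the bass is the root, so the root is E.
The chord tones are E, G, B, D, giving E minor seventh.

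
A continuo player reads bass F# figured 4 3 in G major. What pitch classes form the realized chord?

The written figures 4 3 are shorthand for 6/4/3: the 6 is implied.
A third above F# in this key is A.
A fourth above F# in this key is B.
A sixth above F# in this key is D.
Together with the bass F#, this spells B minor seventh in second inversion.

F#, A, B, D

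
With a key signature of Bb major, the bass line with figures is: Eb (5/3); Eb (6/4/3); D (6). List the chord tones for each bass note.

Eb (5/3): Eb, G, Bb.
Eb (6/4/3): Eb, G, A, C.
D (6/3): D, F, Bb.

Eb, G, Bb | Eb, G, A, C | D, F, Bb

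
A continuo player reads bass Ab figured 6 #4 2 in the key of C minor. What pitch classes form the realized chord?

Ab, Bb, D#, F

A second above Ab in this key is Bb.
A fourth above Ab in this key is D, raised to D# by the sharp.
A sixth above Ab in this key is F.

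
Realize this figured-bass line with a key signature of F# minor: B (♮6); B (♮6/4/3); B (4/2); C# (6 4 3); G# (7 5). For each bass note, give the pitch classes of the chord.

B (♮6/3): B, D, G.
B (♮6/4/3): B, D, E, G.
B (6/4/2): B, C#, E, G#.
C# (6/4/3): C#, E, F#, A.
G# (7/5/3): G#, B, D, F#.

B, D, G | B, D, E, G | B, C#, E, G# | C#, E, F#, A | G#, B, D, F#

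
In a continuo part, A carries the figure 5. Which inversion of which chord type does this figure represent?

triad, root position

5 is shorthand for 5/3.
Intervals of 5/3 above the bass form a triad; the bass is the root, so this is root position.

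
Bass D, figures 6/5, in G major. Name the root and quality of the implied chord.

B minor seventh

The figures 6/5 indicate a seventh chord in first inversion.
In first inversion the root lies a sixth above the bass: a sixth above D in G major is B.
The chord tones are D, F#, A, B, giving B minor seventh.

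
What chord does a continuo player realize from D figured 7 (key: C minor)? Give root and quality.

The figures 7 indicate a seventh chord in root position.
In root position the bass is the root, so the root is D.
The chord tones are D, F, Ab, C, giving D half-diminished seventh.

D half-diminished seventh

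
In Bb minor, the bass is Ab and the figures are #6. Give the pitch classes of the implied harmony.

Ab, C, F#

The written figures #6 are shorthand for 6/3: the 3 is implied.
A third above Ab in this key is C.
A sixth above Ab in this key is F, raised to F# by the sharp.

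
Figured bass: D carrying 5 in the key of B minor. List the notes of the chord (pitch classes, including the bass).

The written figures 5 are shorthand for 5/3: the 3 is implied.
A third above D in this key is F#.
A fifth above D in this key is A.
Together with the bass D, this spells D major in root position.

D, F#, A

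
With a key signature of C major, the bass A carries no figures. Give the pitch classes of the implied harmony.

An unfigured bass implies 5/3.
A third above A in this key is C.
A fifth above A in this key is E.
Together with the bass A, this spells A minor in root position.

A, C, E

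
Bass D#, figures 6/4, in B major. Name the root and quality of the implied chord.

G# minor

The figures 6/4 indicate a triad in second inversion.
In second inversion the root lies a fourth above the bass: a fourth above D# in B major is G#.
The chord tones are D#, G#, B, giving G# minor.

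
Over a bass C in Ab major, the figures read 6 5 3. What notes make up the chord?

A third above C in this key is Eb.
A fifth above C in this key is G.
A sixth above C in this key is Ab.
Together with the bass C, this spells Ab major seventh in first inversion.

C, Eb, G, Ab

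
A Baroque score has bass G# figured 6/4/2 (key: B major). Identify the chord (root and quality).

A# half-diminished seventh

The figures 6/4/2 indicate a seventh chord in third inversion.
In third inversion the root lies a second above the bass: a second above G# in B major is A#.
The chord tones are G#, A#, C#, E, giving A# half-diminished seventh.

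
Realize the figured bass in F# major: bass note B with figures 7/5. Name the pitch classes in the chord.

B, D#, F#, A#

The written figures 7/5 are shorthand for 7/5/3: the 3 is implied.
A third above B in this key is D#.
A fifth above B in this key is F#.
A seventh above B in this key is A#.
Together with the bass B, this spells B major seventh in root position.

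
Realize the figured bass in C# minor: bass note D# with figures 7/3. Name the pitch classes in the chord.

The written figures 7/3 are shorthand for 7/5/3: the 5 is implied.
A third above D# in this key is F#.
A fifth above D# in this key is A.
A seventh above D# in this key is C#.
Together with the bass D#, this spells D# half-diminished seventh in root position.

D#, F#, A, C#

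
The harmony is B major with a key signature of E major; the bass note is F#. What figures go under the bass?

6/4

F# is the fifth of B major, so the chord is in second inversion.
A triad in second inversion is figured 6/4, conventionally abbreviated 6/4.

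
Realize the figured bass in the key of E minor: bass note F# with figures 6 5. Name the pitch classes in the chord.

The written figures 6 5 are shorthand for 6/5/3: the 3 is implied.
A third above F# in this key is A.
A fifth above F# in this key is C.
A sixth above F# in this key is D.
Together with the bass F#, this spells D dominant seventh in first inversion.

F#, A, C, D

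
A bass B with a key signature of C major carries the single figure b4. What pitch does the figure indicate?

Counting 3 letter steps above B lands on E; in C major, that letter is E.
The b4 figure lowers it a semitone, giving Eb.

Eb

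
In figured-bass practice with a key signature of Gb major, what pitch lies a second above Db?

Eb

Counting 1 letter step above Db lands on E; in Gb major, that letter is Eb.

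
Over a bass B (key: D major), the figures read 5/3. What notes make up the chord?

B, D, F#

A third above B in this key is D.
A fifth above B in this key is F#.
Together with the bass B, this spells B minor in root position.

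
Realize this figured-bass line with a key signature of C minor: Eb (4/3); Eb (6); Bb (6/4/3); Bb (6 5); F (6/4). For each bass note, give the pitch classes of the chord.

Eb (6/4/3): Eb, G, Ab, C.
Eb (6/3): Eb, G, C.
Bb (6/4/3): Bb, D, Eb, G.
Bb (6/5/3): Bb, D, F, G.
F (6/4): F, Bb, D.

Eb, G, Ab, C | Eb, G, C | Bb, D, Eb, G | Bb, D, F, G | F, Bb, D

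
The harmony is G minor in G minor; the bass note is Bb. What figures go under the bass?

6

Bb is the third of G minor, so the chord is in first inversion.
A triad in first inversion is figured 6/3, conventionally abbreviated 6.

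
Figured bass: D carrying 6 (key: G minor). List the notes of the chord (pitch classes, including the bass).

D, F, Bb

The written figures 6 are shorthand for 6/3: the 3 is implied.
A third above D in this key is F.
A sixth above D in this key is Bb.
Together with the bass D, this spells Bb major in first inversion.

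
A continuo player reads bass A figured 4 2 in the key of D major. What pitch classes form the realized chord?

The written figures 4 2 are shorthand for 6/4/2: the 6 is implied.
A second above A in this key is B.
A fourth above A in this key is D.
A sixth above A in this key is F#.
Together with the bass A, this spells B minor seventh in third inversion.

A, B, D, F#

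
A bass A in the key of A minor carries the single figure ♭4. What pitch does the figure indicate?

Db

Counting 3 letter steps above A lands on D; in A minor, that letter is D.
The b4 figure lowers it a semitone, giving Db.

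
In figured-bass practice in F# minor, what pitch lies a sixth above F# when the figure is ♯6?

D#

Counting 5 letter steps above F# lands on D; in F# minor, that letter is D.
The #6 figure raises it a semitone, giving D#.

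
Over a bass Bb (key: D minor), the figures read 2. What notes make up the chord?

Bb, C, E, G

The written figures 2 are shorthand for 6/4/2: the 6/4 are implied.
A second above Bb in this key is C.
A fourth above Bb in this key is E.
A sixth above Bb in this key is G.
Together with the bass Bb, this spells C dominant seventh in third inversion.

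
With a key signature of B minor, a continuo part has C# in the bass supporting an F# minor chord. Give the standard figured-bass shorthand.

C# is the fifth of F# minor, so the chord is in second inversion.
A triad in second inversion is figured 6/4, conventionally abbreviated 6/4.

6/4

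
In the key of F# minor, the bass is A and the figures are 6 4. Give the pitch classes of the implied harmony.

A, D, F#

A fourth above A in this key is D.
A sixth above A in this key is F#.
Together with the bass A, this spells D major in second inversion.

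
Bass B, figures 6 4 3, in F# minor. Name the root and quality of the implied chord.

The figures 6 4 3 indicate a seventh chord in second inversion.
In second inversion the root lies a fourth above the bass: a fourth above B in F# minor is E.
The chord tones are B, D, E, G#, giving E dominant seventh.

E dominant seventh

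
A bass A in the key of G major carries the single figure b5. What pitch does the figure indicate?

Eb

Counting 4 letter steps above A lands on E; in G major, that letter is E.
The b5 figure lowers it a semitone, giving Eb.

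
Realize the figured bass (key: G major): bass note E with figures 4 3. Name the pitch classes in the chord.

The written figures 4 3 are shorthand for 6/4/3: the 6 is implied.
A third above E in this key is G.
A fourth above E in this key is A.
A sixth above E in this key is C.
Together with the bass E, this spells A minor seventh in second inversion.

E, G, A, C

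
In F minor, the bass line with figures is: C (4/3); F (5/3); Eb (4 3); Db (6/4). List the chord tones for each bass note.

C (6/4/3): C, Eb, F, Ab.
F (5/3): F, Ab, C.
Eb (6/4/3): Eb, G, Ab, C.
Db (6/4): Db, G, Bb.

C, Eb, F, Ab | F, Ab, C | Eb, G, Ab, C | Db, G, Bb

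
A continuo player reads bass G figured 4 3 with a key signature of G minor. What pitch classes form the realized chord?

The written figures 4 3 are shorthand for 6/4/3: the 6 is implied.
A third above G in this key is Bb.
A fourth above G in this key is C.
A sixth above G in this key is Eb.
Together with the bass G, this spells C minor seventh in second inversion.

G, Bb, C, Eb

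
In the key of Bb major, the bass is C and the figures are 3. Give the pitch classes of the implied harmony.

C, Eb, G

The written figures 3 are shorthand for 5/3: the 5 is implied.
A third above C in this key is Eb.
A fifth above C in this key is G.
Together with the bass C, this spells C minor in root position.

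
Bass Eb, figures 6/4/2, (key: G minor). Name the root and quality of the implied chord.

F dominant seventh

The figures 6/4/2 indicate a seventh chord in third inversion.
In third inversion the root lies a second above the bass: a second above Eb in G minor is F.
The chord tones are Eb, F, A, C, giving F dominant seventh.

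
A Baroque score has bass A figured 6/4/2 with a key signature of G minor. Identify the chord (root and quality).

Bb major seventh

The figures 6/4/2 indicate a seventh chord in third inversion.
In third inversion the root lies a second above the bass: a second above A in G minor is Bb.
The chord tones are A, Bb, D, F, giving Bb major seventh.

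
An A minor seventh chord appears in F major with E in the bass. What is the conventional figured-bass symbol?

E is the fifth of A minor seventh, so the chord is in second inversion.
A seventh chord in second inversion is figured 6/4/3, conventionally abbreviated 4/3.

4/3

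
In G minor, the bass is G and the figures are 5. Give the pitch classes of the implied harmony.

The written figures 5 are shorthand for 5/3: the 3 is implied.
A third above G in this key is Bb.
A fifth above G in this key is D.
Together with the bass G, this spells G minor in root position.

G, Bb, D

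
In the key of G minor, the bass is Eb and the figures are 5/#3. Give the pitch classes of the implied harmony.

A third above Eb in this key is G, raised to G# by the sharp.
A fifth above Eb in this key is Bb.

Eb, G#, Bb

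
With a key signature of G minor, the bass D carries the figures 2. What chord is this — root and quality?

The figures 2 indicate a seventh chord in third inversion.
In third inversion the root lies a second above the bass: a second above D in G minor is Eb.
The chord tones are D, Eb, G, Bb, giving Eb major seventh.

Eb major seventh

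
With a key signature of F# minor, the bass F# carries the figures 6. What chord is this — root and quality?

The figures 6 indicate a triad in first inversion.
In first inversion the root lies a sixth above the bass: a sixth above F# in F# minor is D.
The chord tones are F#, A, D, giving D major.

D major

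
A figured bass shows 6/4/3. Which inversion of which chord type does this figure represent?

seventh chord, second inversion

Intervals of 6/4/3 above the bass form a seventh chord; the bass is the fifth, so this is second inversion.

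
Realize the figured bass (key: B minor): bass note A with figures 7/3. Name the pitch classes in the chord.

A, C#, E, G

The written figures 7/3 are shorthand for 7/5/3: the 5 is implied.
A third above A in this key is C#.
A fifth above A in this key is E.
A seventh above A in this key is G.
Together with the bass A, this spells A dominant seventh in root position.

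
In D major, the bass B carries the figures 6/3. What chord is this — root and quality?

G major

The figures 6/3 indicate a triad in first inversion.
In first inversion the root lies a sixth above the bass: a sixth above B in D major is G.
The chord tones are B, D, G, giving G major.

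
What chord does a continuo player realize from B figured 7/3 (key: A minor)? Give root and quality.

The figures 7/3 indicate a seventh chord in root position.
In root position the bass is the root, so the root is B.
The chord tones are B, D, F, A, giving B half-diminished seventh.

B half-diminished seventh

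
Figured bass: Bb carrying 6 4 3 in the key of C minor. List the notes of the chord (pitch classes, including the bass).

Bb, D, Eb, G

A third above Bb in this key is D.
A fourth above Bb in this key is Eb.
A sixth above Bb in this key is G.
Together with the bass Bb, this spells Eb major seventh in second inversion.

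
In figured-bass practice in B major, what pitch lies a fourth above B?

Counting 3 letter steps above B lands on E; in B major, that letter is E.

E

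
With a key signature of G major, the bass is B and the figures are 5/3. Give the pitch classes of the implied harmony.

B, D, F#

A third above B in this key is D.
A fifth above B in this key is F#.
Together with the bass B, this spells B minor in root position.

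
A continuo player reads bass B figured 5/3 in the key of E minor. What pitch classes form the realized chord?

B, D, F#

A third above B in this key is D.
A fifth above B in this key is F#.
Together with the bass B, this spells B minor in root position.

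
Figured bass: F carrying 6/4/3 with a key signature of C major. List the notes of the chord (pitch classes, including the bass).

A third above F in this key is A.
A fourth above F in this key is B.
A sixth above F in this key is D.
Together with the bass F, this spells B half-diminished seventh in second inversion.

F, A, B, D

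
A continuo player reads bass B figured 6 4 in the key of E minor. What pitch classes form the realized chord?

A fourth above B in this key is E.
A sixth above B in this key is G.
Together with the bass B, this spells E minor in second inversion.

B, E, G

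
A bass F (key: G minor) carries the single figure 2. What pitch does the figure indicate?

Counting 1 letter step above F lands on G; in G minor, that letter is G.

G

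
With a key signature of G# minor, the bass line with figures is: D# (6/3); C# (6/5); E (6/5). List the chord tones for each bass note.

D#, F#, B | C#, E, G#, A# | E, G#, B, C#

D# (6/3): D#, F#, B.
C# (6/5/3): C#, E, G#, A#.
E (6/5/3): E, G#, B, C#.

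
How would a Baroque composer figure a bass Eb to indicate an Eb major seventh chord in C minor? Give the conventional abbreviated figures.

Eb is the root of Eb major seventh, so the chord is in root position.
A seventh chord in root position is figured 7/5/3, conventionally abbreviated 7.

7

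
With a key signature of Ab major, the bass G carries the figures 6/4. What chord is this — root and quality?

The figures 6/4 indicate a triad in second inversion.
In second inversion the root lies a fourth above the bass: a fourth above G in Ab major is C.
The chord tones are G, C, Eb, giving C minor.

C minor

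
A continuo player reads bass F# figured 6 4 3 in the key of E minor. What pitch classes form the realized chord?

F#, A, B, D

A third above F# in this key is A.
A fourth above F# in this key is B.
A sixth above F# in this key is D.
Together with the bass F#, this spells B minor seventh in second inversion.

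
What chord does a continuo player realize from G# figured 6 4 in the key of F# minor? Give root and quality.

The figures 6 4 indicate a triad in second inversion.
In second inversion the root lies a fourth above the bass: a fourth above G# in F# minor is C#.
The chord tones are G#, C#, E, giving C# minor.

C# minor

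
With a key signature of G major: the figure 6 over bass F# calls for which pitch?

Counting 5 letter steps above F# lands on D; in G major, that letter is D.

D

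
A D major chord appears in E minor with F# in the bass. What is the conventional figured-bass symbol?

6

F# is the third of D major, so the chord is in first inversion.
A triad in first inversion is figured 6/3, conventionally abbreviated 6.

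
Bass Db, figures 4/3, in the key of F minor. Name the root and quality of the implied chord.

The figures 4/3 indicate a seventh chord in second inversion.
In second inversion the root lies a fourth above the bass: a fourth above Db in F minor is G.
The chord tones are Db, F, G, Bb, giving G half-diminished seventh.

G half-diminished seventh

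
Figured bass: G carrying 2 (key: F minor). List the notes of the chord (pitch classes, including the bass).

G, Ab, C, Eb

The written figures 2 are shorthand for 6/4/2: the 6/4 are implied.
A second above G in this key is Ab.
A fourth above G in this key is C.
A sixth above G in this key is Eb.
Together with the bass G, this spells Ab major seventh in third inversion.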